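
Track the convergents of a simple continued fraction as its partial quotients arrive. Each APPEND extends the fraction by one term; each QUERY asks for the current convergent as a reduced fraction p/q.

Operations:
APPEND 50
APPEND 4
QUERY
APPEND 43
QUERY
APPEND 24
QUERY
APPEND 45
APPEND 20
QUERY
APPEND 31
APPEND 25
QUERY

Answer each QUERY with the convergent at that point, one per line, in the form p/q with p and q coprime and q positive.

201/4
8693/173
208833/4156
188332393/3748016
146381091418/2913140241

APPEND 50: p_0 = 50·1 + 0 = 50, q_0 = 50·0 + 1 = 1 → 50/1
APPEND 4: p_1 = 4·50 + 1 = 201, q_1 = 4·1 + 0 = 4 → 201/4
APPEND 43: p_2 = 43·201 + 50 = 8693, q_2 = 43·4 + 1 = 173 → 8693/173
APPEND 24: p_3 = 24·8693 + 201 = 208833, q_3 = 24·173 + 4 = 4156 → 208833/4156
APPEND 45: p_4 = 45·208833 + 8693 = 9406178, q_4 = 45·4156 + 173 = 187193 → 9406178/187193
APPEND 20: p_5 = 20·9406178 + 208833 = 188332393, q_5 = 20·187193 + 4156 = 3748016 → 188332393/3748016
APPEND 31: p_6 = 31·188332393 + 9406178 = 5847710361, q_6 = 31·3748016 + 187193 = 116375689 → 5847710361/116375689
APPEND 25: p_7 = 25·5847710361 + 188332393 = 146381091418, q_7 = 25·116375689 + 3748016 = 2913140241 → 146381091418/2913140241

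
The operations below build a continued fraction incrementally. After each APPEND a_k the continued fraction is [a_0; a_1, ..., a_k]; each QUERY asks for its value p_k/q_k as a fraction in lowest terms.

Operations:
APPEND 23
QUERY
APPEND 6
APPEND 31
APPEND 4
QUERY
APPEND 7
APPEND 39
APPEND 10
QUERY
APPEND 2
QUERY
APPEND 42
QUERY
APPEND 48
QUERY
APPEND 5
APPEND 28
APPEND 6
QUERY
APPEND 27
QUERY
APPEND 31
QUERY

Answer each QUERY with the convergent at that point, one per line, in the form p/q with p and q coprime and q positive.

23/1
17467/754
49675661/2144355
104306228/4502599
4430537237/191253513
212770093604/9184671223
181816110450057/7848477054470
4939159620392339/213209274211497
153295764342612566/6617335977610877

APPEND 23: p_0 = 23·1 + 0 = 23, q_0 = 23·0 + 1 = 1 → 23/1
APPEND 6: p_1 = 6·23 + 1 = 139, q_1 = 6·1 + 0 = 6 → 139/6
APPEND 31: p_2 = 31·139 + 23 = 4332, q_2 = 31·6 + 1 = 187 → 4332/187
APPEND 4: p_3 = 4·4332 + 139 = 17467, q_3 = 4·187 + 6 = 754 → 17467/754
APPEND 7: p_4 = 7·17467 + 4332 = 126601, q_4 = 7·754 + 187 = 5465 → 126601/5465
APPEND 39: p_5 = 39·126601 + 17467 = 4954906, q_5 = 39·5465 + 754 = 213889 → 4954906/213889
APPEND 10: p_6 = 10·4954906 + 126601 = 49675661, q_6 = 10·213889 + 5465 = 2144355 → 49675661/2144355
APPEND 2: p_7 = 2·49675661 + 4954906 = 104306228, q_7 = 2·2144355 + 213889 = 4502599 → 104306228/4502599
APPEND 42: p_8 = 42·104306228 + 49675661 = 4430537237, q_8 = 42·4502599 + 2144355 = 191253513 → 4430537237/191253513
APPEND 48: p_9 = 48·4430537237 + 104306228 = 212770093604, q_9 = 48·191253513 + 4502599 = 9184671223 → 212770093604/9184671223
APPEND 5: p_10 = 5·212770093604 + 4430537237 = 1068281005257, q_10 = 5·9184671223 + 191253513 = 46114609628 → 1068281005257/46114609628
APPEND 28: p_11 = 28·1068281005257 + 212770093604 = 30124638240800, q_11 = 28·46114609628 + 9184671223 = 1300393740807 → 30124638240800/1300393740807
APPEND 6: p_12 = 6·30124638240800 + 1068281005257 = 181816110450057, q_12 = 6·1300393740807 + 46114609628 = 7848477054470 → 181816110450057/7848477054470
APPEND 27: p_13 = 27·181816110450057 + 30124638240800 = 4939159620392339, q_13 = 27·7848477054470 + 1300393740807 = 213209274211497 → 4939159620392339/213209274211497
APPEND 31: p_14 = 31·4939159620392339 + 181816110450057 = 153295764342612566, q_14 = 31·213209274211497 + 7848477054470 = 6617335977610877 → 153295764342612566/6617335977610877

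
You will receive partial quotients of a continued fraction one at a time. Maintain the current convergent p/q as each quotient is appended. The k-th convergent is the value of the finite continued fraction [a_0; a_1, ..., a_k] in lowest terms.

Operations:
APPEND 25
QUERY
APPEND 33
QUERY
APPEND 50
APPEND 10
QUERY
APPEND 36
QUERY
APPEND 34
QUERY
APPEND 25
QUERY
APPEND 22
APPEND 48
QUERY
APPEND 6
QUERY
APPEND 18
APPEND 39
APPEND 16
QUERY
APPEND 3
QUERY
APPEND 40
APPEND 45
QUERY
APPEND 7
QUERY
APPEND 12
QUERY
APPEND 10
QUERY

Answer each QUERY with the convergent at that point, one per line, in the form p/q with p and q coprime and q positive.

APPEND 25: p_0 = 25·1 + 0 = 25, q_0 = 25·0 + 1 = 1 → 25/1
APPEND 33: p_1 = 33·25 + 1 = 826, q_1 = 33·1 + 0 = 33 → 826/33
APPEND 50: p_2 = 50·826 + 25 = 41325, q_2 = 50·33 + 1 = 1651 → 41325/1651
APPEND 10: p_3 = 10·41325 + 826 = 414076, q_3 = 10·1651 + 33 = 16543 → 414076/16543
APPEND 36: p_4 = 36·414076 + 41325 = 14948061, q_4 = 36·16543 + 1651 = 597199 → 14948061/597199
APPEND 34: p_5 = 34·14948061 + 414076 = 508648150, q_5 = 34·597199 + 16543 = 20321309 → 508648150/20321309
APPEND 25: p_6 = 25·508648150 + 14948061 = 12731151811, q_6 = 25·20321309 + 597199 = 508629924 → 12731151811/508629924
APPEND 22: p_7 = 22·12731151811 + 508648150 = 280593987992, q_7 = 22·508629924 + 20321309 = 11210179637 → 280593987992/11210179637
APPEND 48: p_8 = 48·280593987992 + 12731151811 = 13481242575427, q_8 = 48·11210179637 + 508629924 = 538597252500 → 13481242575427/538597252500
APPEND 6: p_9 = 6·13481242575427 + 280593987992 = 81168049440554, q_9 = 6·538597252500 + 11210179637 = 3242793694637 → 81168049440554/3242793694637
APPEND 18: p_10 = 18·81168049440554 + 13481242575427 = 1474506132505399, q_10 = 18·3242793694637 + 538597252500 = 58908883755966 → 1474506132505399/58908883755966
APPEND 39: p_11 = 39·1474506132505399 + 81168049440554 = 57586907217151115, q_11 = 39·58908883755966 + 3242793694637 = 2300689260177311 → 57586907217151115/2300689260177311
APPEND 16: p_12 = 16·57586907217151115 + 1474506132505399 = 922865021606923239, q_12 = 16·2300689260177311 + 58908883755966 = 36869937046592942 → 922865021606923239/36869937046592942
APPEND 3: p_13 = 3·922865021606923239 + 57586907217151115 = 2826181972037920832, q_13 = 3·36869937046592942 + 2300689260177311 = 112910500399956137 → 2826181972037920832/112910500399956137
APPEND 40: p_14 = 40·2826181972037920832 + 922865021606923239 = 113970143903123756519, q_14 = 40·112910500399956137 + 36869937046592942 = 4553289953044838422 → 113970143903123756519/4553289953044838422
APPEND 45: p_15 = 45·113970143903123756519 + 2826181972037920832 = 5131482657612606964187, q_15 = 45·4553289953044838422 + 112910500399956137 = 205010958387417685127 → 5131482657612606964187/205010958387417685127
APPEND 7: p_16 = 7·5131482657612606964187 + 113970143903123756519 = 36034348747191372505828, q_16 = 7·205010958387417685127 + 4553289953044838422 = 1439629998664968634311 → 36034348747191372505828/1439629998664968634311
APPEND 12: p_17 = 12·36034348747191372505828 + 5131482657612606964187 = 437543667623909077034123, q_17 = 12·1439629998664968634311 + 205010958387417685127 = 17480570942367041296859 → 437543667623909077034123/17480570942367041296859
APPEND 10: p_18 = 10·437543667623909077034123 + 36034348747191372505828 = 4411471024986282142847058, q_18 = 10·17480570942367041296859 + 1439629998664968634311 = 176245339422335381602901 → 4411471024986282142847058/176245339422335381602901

25/1
826/33
414076/16543
14948061/597199
508648150/20321309
12731151811/508629924
13481242575427/538597252500
81168049440554/3242793694637
922865021606923239/36869937046592942
2826181972037920832/112910500399956137
5131482657612606964187/205010958387417685127
36034348747191372505828/1439629998664968634311
437543667623909077034123/17480570942367041296859
4411471024986282142847058/176245339422335381602901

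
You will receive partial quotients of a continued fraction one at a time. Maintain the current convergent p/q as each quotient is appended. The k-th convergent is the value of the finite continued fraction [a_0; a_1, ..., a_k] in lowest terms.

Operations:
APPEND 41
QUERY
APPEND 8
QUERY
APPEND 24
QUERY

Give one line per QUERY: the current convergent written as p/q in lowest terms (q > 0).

APPEND 41: p_0 = 41·1 + 0 = 41, q_0 = 41·0 + 1 = 1 → 41/1
APPEND 8: p_1 = 8·41 + 1 = 329, q_1 = 8·1 + 0 = 8 → 329/8
APPEND 24: p_2 = 24·329 + 41 = 7937, q_2 = 24·8 + 1 = 193 → 7937/193

41/1
329/8
7937/193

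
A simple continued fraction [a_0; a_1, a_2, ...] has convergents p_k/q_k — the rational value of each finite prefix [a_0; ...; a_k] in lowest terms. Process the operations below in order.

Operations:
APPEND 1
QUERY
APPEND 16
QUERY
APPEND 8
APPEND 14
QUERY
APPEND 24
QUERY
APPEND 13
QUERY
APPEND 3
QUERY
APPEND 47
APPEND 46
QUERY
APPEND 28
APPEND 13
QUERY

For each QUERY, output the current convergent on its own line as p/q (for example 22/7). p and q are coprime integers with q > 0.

APPEND 1: p_0 = 1·1 + 0 = 1, q_0 = 1·0 + 1 = 1 → 1/1
APPEND 16: p_1 = 16·1 + 1 = 17, q_1 = 16·1 + 0 = 16 → 17/16
APPEND 8: p_2 = 8·17 + 1 = 137, q_2 = 8·16 + 1 = 129 → 137/129
APPEND 14: p_3 = 14·137 + 17 = 1935, q_3 = 14·129 + 16 = 1822 → 1935/1822
APPEND 24: p_4 = 24·1935 + 137 = 46577, q_4 = 24·1822 + 129 = 43857 → 46577/43857
APPEND 13: p_5 = 13·46577 + 1935 = 607436, q_5 = 13·43857 + 1822 = 571963 → 607436/571963
APPEND 3: p_6 = 3·607436 + 46577 = 1868885, q_6 = 3·571963 + 43857 = 1759746 → 1868885/1759746
APPEND 47: p_7 = 47·1868885 + 607436 = 88445031, q_7 = 47·1759746 + 571963 = 83280025 → 88445031/83280025
APPEND 46: p_8 = 46·88445031 + 1868885 = 4070340311, q_8 = 46·83280025 + 1759746 = 3832640896 → 4070340311/3832640896
APPEND 28: p_9 = 28·4070340311 + 88445031 = 114057973739, q_9 = 28·3832640896 + 83280025 = 107397225113 → 114057973739/107397225113
APPEND 13: p_10 = 13·114057973739 + 4070340311 = 1486823998918, q_10 = 13·107397225113 + 3832640896 = 1399996567365 → 1486823998918/1399996567365

1/1
17/16
1935/1822
46577/43857
607436/571963
1868885/1759746
4070340311/3832640896
1486823998918/1399996567365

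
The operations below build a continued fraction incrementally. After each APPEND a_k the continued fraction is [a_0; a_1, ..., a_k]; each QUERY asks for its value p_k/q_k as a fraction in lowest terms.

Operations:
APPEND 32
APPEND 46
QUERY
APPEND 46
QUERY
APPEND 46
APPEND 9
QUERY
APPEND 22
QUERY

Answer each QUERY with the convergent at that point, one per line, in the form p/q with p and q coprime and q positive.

1473/46
67790/2117
28146107/878969
622334167/19434746

APPEND 32: p_0 = 32·1 + 0 = 32, q_0 = 32·0 + 1 = 1 → 32/1
APPEND 46: p_1 = 46·32 + 1 = 1473, q_1 = 46·1 + 0 = 46 → 1473/46
APPEND 46: p_2 = 46·1473 + 32 = 67790, q_2 = 46·46 + 1 = 2117 → 67790/2117
APPEND 46: p_3 = 46·67790 + 1473 = 3119813, q_3 = 46·2117 + 46 = 97428 → 3119813/97428
APPEND 9: p_4 = 9·3119813 + 67790 = 28146107, q_4 = 9·97428 + 2117 = 878969 → 28146107/878969
APPEND 22: p_5 = 22·28146107 + 3119813 = 622334167, q_5 = 22·878969 + 97428 = 19434746 → 622334167/19434746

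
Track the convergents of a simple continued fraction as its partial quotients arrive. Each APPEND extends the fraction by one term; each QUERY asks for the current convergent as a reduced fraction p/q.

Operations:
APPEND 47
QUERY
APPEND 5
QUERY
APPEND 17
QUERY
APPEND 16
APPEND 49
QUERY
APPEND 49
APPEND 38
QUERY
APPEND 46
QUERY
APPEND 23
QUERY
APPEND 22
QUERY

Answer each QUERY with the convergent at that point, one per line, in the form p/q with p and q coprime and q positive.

47/1
236/5
4059/86
3197879/67755
5960125417/126280043
274322530433/5812203354
6315378325376/133806957185
139212645688705/2949565261424

APPEND 47: p_0 = 47·1 + 0 = 47, q_0 = 47·0 + 1 = 1 → 47/1
APPEND 5: p_1 = 5·47 + 1 = 236, q_1 = 5·1 + 0 = 5 → 236/5
APPEND 17: p_2 = 17·236 + 47 = 4059, q_2 = 17·5 + 1 = 86 → 4059/86
APPEND 16: p_3 = 16·4059 + 236 = 65180, q_3 = 16·86 + 5 = 1381 → 65180/1381
APPEND 49: p_4 = 49·65180 + 4059 = 3197879, q_4 = 49·1381 + 86 = 67755 → 3197879/67755
APPEND 49: p_5 = 49·3197879 + 65180 = 156761251, q_5 = 49·67755 + 1381 = 3321376 → 156761251/3321376
APPEND 38: p_6 = 38·156761251 + 3197879 = 5960125417, q_6 = 38·3321376 + 67755 = 126280043 → 5960125417/126280043
APPEND 46: p_7 = 46·5960125417 + 156761251 = 274322530433, q_7 = 46·126280043 + 3321376 = 5812203354 → 274322530433/5812203354
APPEND 23: p_8 = 23·274322530433 + 5960125417 = 6315378325376, q_8 = 23·5812203354 + 126280043 = 133806957185 → 6315378325376/133806957185
APPEND 22: p_9 = 22·6315378325376 + 274322530433 = 139212645688705, q_9 = 22·133806957185 + 5812203354 = 2949565261424 → 139212645688705/2949565261424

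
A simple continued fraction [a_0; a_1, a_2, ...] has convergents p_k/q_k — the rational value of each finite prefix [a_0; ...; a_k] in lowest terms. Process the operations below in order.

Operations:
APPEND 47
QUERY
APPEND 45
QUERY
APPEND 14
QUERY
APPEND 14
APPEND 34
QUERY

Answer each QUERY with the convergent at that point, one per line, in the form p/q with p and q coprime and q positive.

47/1
2116/45
29671/631
14225011/302517

APPEND 47: p_0 = 47·1 + 0 = 47, q_0 = 47·0 + 1 = 1 → 47/1
APPEND 45: p_1 = 45·47 + 1 = 2116, q_1 = 45·1 + 0 = 45 → 2116/45
APPEND 14: p_2 = 14·2116 + 47 = 29671, q_2 = 14·45 + 1 = 631 → 29671/631
APPEND 14: p_3 = 14·29671 + 2116 = 417510, q_3 = 14·631 + 45 = 8879 → 417510/8879
APPEND 34: p_4 = 34·417510 + 29671 = 14225011, q_4 = 34·8879 + 631 = 302517 → 14225011/302517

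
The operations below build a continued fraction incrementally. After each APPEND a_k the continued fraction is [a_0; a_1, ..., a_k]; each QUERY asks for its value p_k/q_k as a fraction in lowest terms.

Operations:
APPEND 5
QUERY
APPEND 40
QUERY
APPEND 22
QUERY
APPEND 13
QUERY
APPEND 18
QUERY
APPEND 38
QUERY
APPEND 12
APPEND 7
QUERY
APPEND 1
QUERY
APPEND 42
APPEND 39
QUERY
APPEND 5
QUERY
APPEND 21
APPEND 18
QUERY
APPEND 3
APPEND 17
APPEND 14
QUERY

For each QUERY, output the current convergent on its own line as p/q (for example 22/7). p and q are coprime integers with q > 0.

APPEND 5: p_0 = 5·1 + 0 = 5, q_0 = 5·0 + 1 = 1 → 5/1
APPEND 40: p_1 = 40·5 + 1 = 201, q_1 = 40·1 + 0 = 40 → 201/40
APPEND 22: p_2 = 22·201 + 5 = 4427, q_2 = 22·40 + 1 = 881 → 4427/881
APPEND 13: p_3 = 13·4427 + 201 = 57752, q_3 = 13·881 + 40 = 11493 → 57752/11493
APPEND 18: p_4 = 18·57752 + 4427 = 1043963, q_4 = 18·11493 + 881 = 207755 → 1043963/207755
APPEND 38: p_5 = 38·1043963 + 57752 = 39728346, q_5 = 38·207755 + 11493 = 7906183 → 39728346/7906183
APPEND 12: p_6 = 12·39728346 + 1043963 = 477784115, q_6 = 12·7906183 + 207755 = 95081951 → 477784115/95081951
APPEND 7: p_7 = 7·477784115 + 39728346 = 3384217151, q_7 = 7·95081951 + 7906183 = 673479840 → 3384217151/673479840
APPEND 1: p_8 = 1·3384217151 + 477784115 = 3862001266, q_8 = 1·673479840 + 95081951 = 768561791 → 3862001266/768561791
APPEND 42: p_9 = 42·3862001266 + 3384217151 = 165588270323, q_9 = 42·768561791 + 673479840 = 32953075062 → 165588270323/32953075062
APPEND 39: p_10 = 39·165588270323 + 3862001266 = 6461804543863, q_10 = 39·32953075062 + 768561791 = 1285938489209 → 6461804543863/1285938489209
APPEND 5: p_11 = 5·6461804543863 + 165588270323 = 32474610989638, q_11 = 5·1285938489209 + 32953075062 = 6462645521107 → 32474610989638/6462645521107
APPEND 21: p_12 = 21·32474610989638 + 6461804543863 = 688428635326261, q_12 = 21·6462645521107 + 1285938489209 = 137001494432456 → 688428635326261/137001494432456
APPEND 18: p_13 = 18·688428635326261 + 32474610989638 = 12424190046862336, q_13 = 18·137001494432456 + 6462645521107 = 2472489545305315 → 12424190046862336/2472489545305315
APPEND 3: p_14 = 3·12424190046862336 + 688428635326261 = 37960998775913269, q_14 = 3·2472489545305315 + 137001494432456 = 7554470130348401 → 37960998775913269/7554470130348401
APPEND 17: p_15 = 17·37960998775913269 + 12424190046862336 = 657761169237387909, q_15 = 17·7554470130348401 + 2472489545305315 = 130898481761228132 → 657761169237387909/130898481761228132
APPEND 14: p_16 = 14·657761169237387909 + 37960998775913269 = 9246617368099343995, q_16 = 14·130898481761228132 + 7554470130348401 = 1840133214787542249 → 9246617368099343995/1840133214787542249

5/1
201/40
4427/881
57752/11493
1043963/207755
39728346/7906183
3384217151/673479840
3862001266/768561791
6461804543863/1285938489209
32474610989638/6462645521107
12424190046862336/2472489545305315
9246617368099343995/1840133214787542249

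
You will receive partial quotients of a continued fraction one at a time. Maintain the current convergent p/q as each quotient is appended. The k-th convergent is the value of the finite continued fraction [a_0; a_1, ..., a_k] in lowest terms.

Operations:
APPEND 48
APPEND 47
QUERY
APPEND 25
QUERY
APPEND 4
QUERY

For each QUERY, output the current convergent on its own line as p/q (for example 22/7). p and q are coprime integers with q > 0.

2257/47
56473/1176
228149/4751

APPEND 48: p_0 = 48·1 + 0 = 48, q_0 = 48·0 + 1 = 1 → 48/1
APPEND 47: p_1 = 47·48 + 1 = 2257, q_1 = 47·1 + 0 = 47 → 2257/47
APPEND 25: p_2 = 25·2257 + 48 = 56473, q_2 = 25·47 + 1 = 1176 → 56473/1176
APPEND 4: p_3 = 4·56473 + 2257 = 228149, q_3 = 4·1176 + 47 = 4751 → 228149/4751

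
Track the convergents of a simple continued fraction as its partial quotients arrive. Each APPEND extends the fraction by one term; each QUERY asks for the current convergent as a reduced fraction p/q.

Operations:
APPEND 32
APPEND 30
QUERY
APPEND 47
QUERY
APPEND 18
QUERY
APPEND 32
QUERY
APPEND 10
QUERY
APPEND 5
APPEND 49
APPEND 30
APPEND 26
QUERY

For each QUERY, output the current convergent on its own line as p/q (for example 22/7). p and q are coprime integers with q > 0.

961/30
45199/1411
814543/25428
26110575/815107
261920293/8176498
51355652320633/1603195322053

APPEND 32: p_0 = 32·1 + 0 = 32, q_0 = 32·0 + 1 = 1 → 32/1
APPEND 30: p_1 = 30·32 + 1 = 961, q_1 = 30·1 + 0 = 30 → 961/30
APPEND 47: p_2 = 47·961 + 32 = 45199, q_2 = 47·30 + 1 = 1411 → 45199/1411
APPEND 18: p_3 = 18·45199 + 961 = 814543, q_3 = 18·1411 + 30 = 25428 → 814543/25428
APPEND 32: p_4 = 32·814543 + 45199 = 26110575, q_4 = 32·25428 + 1411 = 815107 → 26110575/815107
APPEND 10: p_5 = 10·26110575 + 814543 = 261920293, q_5 = 10·815107 + 25428 = 8176498 → 261920293/8176498
APPEND 5: p_6 = 5·261920293 + 26110575 = 1335712040, q_6 = 5·8176498 + 815107 = 41697597 → 1335712040/41697597
APPEND 49: p_7 = 49·1335712040 + 261920293 = 65711810253, q_7 = 49·41697597 + 8176498 = 2051358751 → 65711810253/2051358751
APPEND 30: p_8 = 30·65711810253 + 1335712040 = 1972690019630, q_8 = 30·2051358751 + 41697597 = 61582460127 → 1972690019630/61582460127
APPEND 26: p_9 = 26·1972690019630 + 65711810253 = 51355652320633, q_9 = 26·61582460127 + 2051358751 = 1603195322053 → 51355652320633/1603195322053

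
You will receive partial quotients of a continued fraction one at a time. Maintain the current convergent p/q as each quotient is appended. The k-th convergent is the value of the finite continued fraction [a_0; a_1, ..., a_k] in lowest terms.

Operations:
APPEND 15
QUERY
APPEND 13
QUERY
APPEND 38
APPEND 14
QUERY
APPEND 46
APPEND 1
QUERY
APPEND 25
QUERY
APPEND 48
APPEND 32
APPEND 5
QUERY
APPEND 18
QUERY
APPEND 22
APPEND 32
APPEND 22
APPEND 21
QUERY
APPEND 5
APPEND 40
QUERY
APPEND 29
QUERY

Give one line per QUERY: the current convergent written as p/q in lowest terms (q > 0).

APPEND 15: p_0 = 15·1 + 0 = 15, q_0 = 15·0 + 1 = 1 → 15/1
APPEND 13: p_1 = 13·15 + 1 = 196, q_1 = 13·1 + 0 = 13 → 196/13
APPEND 38: p_2 = 38·196 + 15 = 7463, q_2 = 38·13 + 1 = 495 → 7463/495
APPEND 14: p_3 = 14·7463 + 196 = 104678, q_3 = 14·495 + 13 = 6943 → 104678/6943
APPEND 46: p_4 = 46·104678 + 7463 = 4822651, q_4 = 46·6943 + 495 = 319873 → 4822651/319873
APPEND 1: p_5 = 1·4822651 + 104678 = 4927329, q_5 = 1·319873 + 6943 = 326816 → 4927329/326816
APPEND 25: p_6 = 25·4927329 + 4822651 = 128005876, q_6 = 25·326816 + 319873 = 8490273 → 128005876/8490273
APPEND 48: p_7 = 48·128005876 + 4927329 = 6149209377, q_7 = 48·8490273 + 326816 = 407859920 → 6149209377/407859920
APPEND 32: p_8 = 32·6149209377 + 128005876 = 196902705940, q_8 = 32·407859920 + 8490273 = 13060007713 → 196902705940/13060007713
APPEND 5: p_9 = 5·196902705940 + 6149209377 = 990662739077, q_9 = 5·13060007713 + 407859920 = 65707898485 → 990662739077/65707898485
APPEND 18: p_10 = 18·990662739077 + 196902705940 = 18028832009326, q_10 = 18·65707898485 + 13060007713 = 1195802180443 → 18028832009326/1195802180443
APPEND 22: p_11 = 22·18028832009326 + 990662739077 = 397624966944249, q_11 = 22·1195802180443 + 65707898485 = 26373355868231 → 397624966944249/26373355868231
APPEND 32: p_12 = 32·397624966944249 + 18028832009326 = 12742027774225294, q_12 = 32·26373355868231 + 1195802180443 = 845143189963835 → 12742027774225294/845143189963835
APPEND 22: p_13 = 22·12742027774225294 + 397624966944249 = 280722235999900717, q_13 = 22·845143189963835 + 26373355868231 = 18619523535072601 → 280722235999900717/18619523535072601
APPEND 21: p_14 = 21·280722235999900717 + 12742027774225294 = 5907908983772140351, q_14 = 21·18619523535072601 + 845143189963835 = 391855137426488456 → 5907908983772140351/391855137426488456
APPEND 5: p_15 = 5·5907908983772140351 + 280722235999900717 = 29820267154860602472, q_15 = 5·391855137426488456 + 18619523535072601 = 1977895210667514881 → 29820267154860602472/1977895210667514881
APPEND 40: p_16 = 40·29820267154860602472 + 5907908983772140351 = 1198718595178196239231, q_16 = 40·1977895210667514881 + 391855137426488456 = 79507663564127083696 → 1198718595178196239231/79507663564127083696
APPEND 29: p_17 = 29·1198718595178196239231 + 29820267154860602472 = 34792659527322551540171, q_17 = 29·79507663564127083696 + 1977895210667514881 = 2307700138570352942065 → 34792659527322551540171/2307700138570352942065

15/1
196/13
104678/6943
4927329/326816
128005876/8490273
990662739077/65707898485
18028832009326/1195802180443
5907908983772140351/391855137426488456
1198718595178196239231/79507663564127083696
34792659527322551540171/2307700138570352942065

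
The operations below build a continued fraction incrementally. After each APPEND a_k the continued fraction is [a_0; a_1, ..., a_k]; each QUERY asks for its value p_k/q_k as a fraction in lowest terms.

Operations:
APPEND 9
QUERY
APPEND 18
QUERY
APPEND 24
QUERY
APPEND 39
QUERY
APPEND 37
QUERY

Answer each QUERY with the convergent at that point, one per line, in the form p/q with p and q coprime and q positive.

9/1
163/18
3921/433
153082/16905
5667955/625918

APPEND 9: p_0 = 9·1 + 0 = 9, q_0 = 9·0 + 1 = 1 → 9/1
APPEND 18: p_1 = 18·9 + 1 = 163, q_1 = 18·1 + 0 = 18 → 163/18
APPEND 24: p_2 = 24·163 + 9 = 3921, q_2 = 24·18 + 1 = 433 → 3921/433
APPEND 39: p_3 = 39·3921 + 163 = 153082, q_3 = 39·433 + 18 = 16905 → 153082/16905
APPEND 37: p_4 = 37·153082 + 3921 = 5667955, q_4 = 37·16905 + 433 = 625918 → 5667955/625918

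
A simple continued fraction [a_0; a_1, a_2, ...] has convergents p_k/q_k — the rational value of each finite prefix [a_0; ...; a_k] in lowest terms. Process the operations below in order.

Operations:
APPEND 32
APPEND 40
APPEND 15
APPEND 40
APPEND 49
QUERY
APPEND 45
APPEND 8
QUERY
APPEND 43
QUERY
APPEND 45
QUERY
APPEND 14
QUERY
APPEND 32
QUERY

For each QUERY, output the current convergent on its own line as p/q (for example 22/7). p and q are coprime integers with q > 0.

APPEND 32: p_0 = 32·1 + 0 = 32, q_0 = 32·0 + 1 = 1 → 32/1
APPEND 40: p_1 = 40·32 + 1 = 1281, q_1 = 40·1 + 0 = 40 → 1281/40
APPEND 15: p_2 = 15·1281 + 32 = 19247, q_2 = 15·40 + 1 = 601 → 19247/601
APPEND 40: p_3 = 40·19247 + 1281 = 771161, q_3 = 40·601 + 40 = 24080 → 771161/24080
APPEND 49: p_4 = 49·771161 + 19247 = 37806136, q_4 = 49·24080 + 601 = 1180521 → 37806136/1180521
APPEND 45: p_5 = 45·37806136 + 771161 = 1702047281, q_5 = 45·1180521 + 24080 = 53147525 → 1702047281/53147525
APPEND 8: p_6 = 8·1702047281 + 37806136 = 13654184384, q_6 = 8·53147525 + 1180521 = 426360721 → 13654184384/426360721
APPEND 43: p_7 = 43·13654184384 + 1702047281 = 588831975793, q_7 = 43·426360721 + 53147525 = 18386658528 → 588831975793/18386658528
APPEND 45: p_8 = 45·588831975793 + 13654184384 = 26511093095069, q_8 = 45·18386658528 + 426360721 = 827825994481 → 26511093095069/827825994481
APPEND 14: p_9 = 14·26511093095069 + 588831975793 = 371744135306759, q_9 = 14·827825994481 + 18386658528 = 11607950581262 → 371744135306759/11607950581262
APPEND 32: p_10 = 32·371744135306759 + 26511093095069 = 11922323422911357, q_10 = 32·11607950581262 + 827825994481 = 372282244594865 → 11922323422911357/372282244594865

37806136/1180521
13654184384/426360721
588831975793/18386658528
26511093095069/827825994481
371744135306759/11607950581262
11922323422911357/372282244594865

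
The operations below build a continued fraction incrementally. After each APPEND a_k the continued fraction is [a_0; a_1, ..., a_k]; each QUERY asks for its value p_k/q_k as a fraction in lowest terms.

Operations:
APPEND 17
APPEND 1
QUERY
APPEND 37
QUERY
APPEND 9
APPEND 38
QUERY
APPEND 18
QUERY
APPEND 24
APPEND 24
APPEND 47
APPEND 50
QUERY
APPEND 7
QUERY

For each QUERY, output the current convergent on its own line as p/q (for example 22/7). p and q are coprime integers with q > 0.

APPEND 17: p_0 = 17·1 + 0 = 17, q_0 = 17·0 + 1 = 1 → 17/1
APPEND 1: p_1 = 1·17 + 1 = 18, q_1 = 1·1 + 0 = 1 → 18/1
APPEND 37: p_2 = 37·18 + 17 = 683, q_2 = 37·1 + 1 = 38 → 683/38
APPEND 9: p_3 = 9·683 + 18 = 6165, q_3 = 9·38 + 1 = 343 → 6165/343
APPEND 38: p_4 = 38·6165 + 683 = 234953, q_4 = 38·343 + 38 = 13072 → 234953/13072
APPEND 18: p_5 = 18·234953 + 6165 = 4235319, q_5 = 18·13072 + 343 = 235639 → 4235319/235639
APPEND 24: p_6 = 24·4235319 + 234953 = 101882609, q_6 = 24·235639 + 13072 = 5668408 → 101882609/5668408
APPEND 24: p_7 = 24·101882609 + 4235319 = 2449417935, q_7 = 24·5668408 + 235639 = 136277431 → 2449417935/136277431
APPEND 47: p_8 = 47·2449417935 + 101882609 = 115224525554, q_8 = 47·136277431 + 5668408 = 6410707665 → 115224525554/6410707665
APPEND 50: p_9 = 50·115224525554 + 2449417935 = 5763675695635, q_9 = 50·6410707665 + 136277431 = 320671660681 → 5763675695635/320671660681
APPEND 7: p_10 = 7·5763675695635 + 115224525554 = 40460954394999, q_10 = 7·320671660681 + 6410707665 = 2251112332432 → 40460954394999/2251112332432

18/1
683/38
234953/13072
4235319/235639
5763675695635/320671660681
40460954394999/2251112332432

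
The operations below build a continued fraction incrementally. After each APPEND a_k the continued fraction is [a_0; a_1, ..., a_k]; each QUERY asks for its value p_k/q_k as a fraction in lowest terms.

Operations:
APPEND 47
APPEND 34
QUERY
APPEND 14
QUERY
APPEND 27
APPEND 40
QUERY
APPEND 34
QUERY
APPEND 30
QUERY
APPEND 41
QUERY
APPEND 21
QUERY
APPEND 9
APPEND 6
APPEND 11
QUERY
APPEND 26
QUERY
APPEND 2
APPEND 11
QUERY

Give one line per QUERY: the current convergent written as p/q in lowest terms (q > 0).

1599/34
22433/477
24314033/516997
827284412/17590811
24842846393/528241327
1019383986525/21675485218
21431906563418/455713430905
13227489357035827/281260304085276
345099594447838642/7337962197828259
8082793055227682863/171866993894987993

APPEND 47: p_0 = 47·1 + 0 = 47, q_0 = 47·0 + 1 = 1 → 47/1
APPEND 34: p_1 = 34·47 + 1 = 1599, q_1 = 34·1 + 0 = 34 → 1599/34
APPEND 14: p_2 = 14·1599 + 47 = 22433, q_2 = 14·34 + 1 = 477 → 22433/477
APPEND 27: p_3 = 27·22433 + 1599 = 607290, q_3 = 27·477 + 34 = 12913 → 607290/12913
APPEND 40: p_4 = 40·607290 + 22433 = 24314033, q_4 = 40·12913 + 477 = 516997 → 24314033/516997
APPEND 34: p_5 = 34·24314033 + 607290 = 827284412, q_5 = 34·516997 + 12913 = 17590811 → 827284412/17590811
APPEND 30: p_6 = 30·827284412 + 24314033 = 24842846393, q_6 = 30·17590811 + 516997 = 528241327 → 24842846393/528241327
APPEND 41: p_7 = 41·24842846393 + 827284412 = 1019383986525, q_7 = 41·528241327 + 17590811 = 21675485218 → 1019383986525/21675485218
APPEND 21: p_8 = 21·1019383986525 + 24842846393 = 21431906563418, q_8 = 21·21675485218 + 528241327 = 455713430905 → 21431906563418/455713430905
APPEND 9: p_9 = 9·21431906563418 + 1019383986525 = 193906543057287, q_9 = 9·455713430905 + 21675485218 = 4123096363363 → 193906543057287/4123096363363
APPEND 6: p_10 = 6·193906543057287 + 21431906563418 = 1184871164907140, q_10 = 6·4123096363363 + 455713430905 = 25194291611083 → 1184871164907140/25194291611083
APPEND 11: p_11 = 11·1184871164907140 + 193906543057287 = 13227489357035827, q_11 = 11·25194291611083 + 4123096363363 = 281260304085276 → 13227489357035827/281260304085276
APPEND 26: p_12 = 26·13227489357035827 + 1184871164907140 = 345099594447838642, q_12 = 26·281260304085276 + 25194291611083 = 7337962197828259 → 345099594447838642/7337962197828259
APPEND 2: p_13 = 2·345099594447838642 + 13227489357035827 = 703426678252713111, q_13 = 2·7337962197828259 + 281260304085276 = 14957184699741794 → 703426678252713111/14957184699741794
APPEND 11: p_14 = 11·703426678252713111 + 345099594447838642 = 8082793055227682863, q_14 = 11·14957184699741794 + 7337962197828259 = 171866993894987993 → 8082793055227682863/171866993894987993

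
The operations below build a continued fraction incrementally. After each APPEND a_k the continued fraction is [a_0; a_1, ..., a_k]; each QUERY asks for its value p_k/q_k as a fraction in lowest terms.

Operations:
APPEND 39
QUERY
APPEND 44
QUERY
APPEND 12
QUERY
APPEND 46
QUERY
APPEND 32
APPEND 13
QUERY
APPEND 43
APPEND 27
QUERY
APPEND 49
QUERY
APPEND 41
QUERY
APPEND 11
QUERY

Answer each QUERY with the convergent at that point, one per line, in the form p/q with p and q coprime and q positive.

APPEND 39: p_0 = 39·1 + 0 = 39, q_0 = 39·0 + 1 = 1 → 39/1
APPEND 44: p_1 = 44·39 + 1 = 1717, q_1 = 44·1 + 0 = 44 → 1717/44
APPEND 12: p_2 = 12·1717 + 39 = 20643, q_2 = 12·44 + 1 = 529 → 20643/529
APPEND 46: p_3 = 46·20643 + 1717 = 951295, q_3 = 46·529 + 44 = 24378 → 951295/24378
APPEND 32: p_4 = 32·951295 + 20643 = 30462083, q_4 = 32·24378 + 529 = 780625 → 30462083/780625
APPEND 13: p_5 = 13·30462083 + 951295 = 396958374, q_5 = 13·780625 + 24378 = 10172503 → 396958374/10172503
APPEND 43: p_6 = 43·396958374 + 30462083 = 17099672165, q_6 = 43·10172503 + 780625 = 438198254 → 17099672165/438198254
APPEND 27: p_7 = 27·17099672165 + 396958374 = 462088106829, q_7 = 27·438198254 + 10172503 = 11841525361 → 462088106829/11841525361
APPEND 49: p_8 = 49·462088106829 + 17099672165 = 22659416906786, q_8 = 49·11841525361 + 438198254 = 580672940943 → 22659416906786/580672940943
APPEND 41: p_9 = 41·22659416906786 + 462088106829 = 929498181285055, q_9 = 41·580672940943 + 11841525361 = 23819432104024 → 929498181285055/23819432104024
APPEND 11: p_10 = 11·929498181285055 + 22659416906786 = 10247139411042391, q_10 = 11·23819432104024 + 580672940943 = 262594426085207 → 10247139411042391/262594426085207

39/1
1717/44
20643/529
951295/24378
396958374/10172503
462088106829/11841525361
22659416906786/580672940943
929498181285055/23819432104024
10247139411042391/262594426085207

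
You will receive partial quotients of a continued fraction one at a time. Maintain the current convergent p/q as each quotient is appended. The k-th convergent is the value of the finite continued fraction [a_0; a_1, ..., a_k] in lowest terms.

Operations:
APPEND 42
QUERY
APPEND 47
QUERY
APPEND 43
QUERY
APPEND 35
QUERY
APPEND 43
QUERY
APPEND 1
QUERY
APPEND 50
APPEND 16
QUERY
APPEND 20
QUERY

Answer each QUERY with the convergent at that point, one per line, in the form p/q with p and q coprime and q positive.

APPEND 42: p_0 = 42·1 + 0 = 42, q_0 = 42·0 + 1 = 1 → 42/1
APPEND 47: p_1 = 47·42 + 1 = 1975, q_1 = 47·1 + 0 = 47 → 1975/47
APPEND 43: p_2 = 43·1975 + 42 = 84967, q_2 = 43·47 + 1 = 2022 → 84967/2022
APPEND 35: p_3 = 35·84967 + 1975 = 2975820, q_3 = 35·2022 + 47 = 70817 → 2975820/70817
APPEND 43: p_4 = 43·2975820 + 84967 = 128045227, q_4 = 43·70817 + 2022 = 3047153 → 128045227/3047153
APPEND 1: p_5 = 1·128045227 + 2975820 = 131021047, q_5 = 1·3047153 + 70817 = 3117970 → 131021047/3117970
APPEND 50: p_6 = 50·131021047 + 128045227 = 6679097577, q_6 = 50·3117970 + 3047153 = 158945653 → 6679097577/158945653
APPEND 16: p_7 = 16·6679097577 + 131021047 = 106996582279, q_7 = 16·158945653 + 3117970 = 2546248418 → 106996582279/2546248418
APPEND 20: p_8 = 20·106996582279 + 6679097577 = 2146610743157, q_8 = 20·2546248418 + 158945653 = 51083914013 → 2146610743157/51083914013

42/1
1975/47
84967/2022
2975820/70817
128045227/3047153
131021047/3117970
106996582279/2546248418
2146610743157/51083914013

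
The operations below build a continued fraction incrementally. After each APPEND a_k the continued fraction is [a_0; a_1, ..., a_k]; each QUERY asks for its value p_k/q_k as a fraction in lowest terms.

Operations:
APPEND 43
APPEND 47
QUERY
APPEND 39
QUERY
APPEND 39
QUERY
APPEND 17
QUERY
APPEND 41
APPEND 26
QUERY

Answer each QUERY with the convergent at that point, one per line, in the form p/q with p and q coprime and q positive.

2022/47
78901/1834
3079161/71573
52424638/1218575
56017146932/1302080423

APPEND 43: p_0 = 43·1 + 0 = 43, q_0 = 43·0 + 1 = 1 → 43/1
APPEND 47: p_1 = 47·43 + 1 = 2022, q_1 = 47·1 + 0 = 47 → 2022/47
APPEND 39: p_2 = 39·2022 + 43 = 78901, q_2 = 39·47 + 1 = 1834 → 78901/1834
APPEND 39: p_3 = 39·78901 + 2022 = 3079161, q_3 = 39·1834 + 47 = 71573 → 3079161/71573
APPEND 17: p_4 = 17·3079161 + 78901 = 52424638, q_4 = 17·71573 + 1834 = 1218575 → 52424638/1218575
APPEND 41: p_5 = 41·52424638 + 3079161 = 2152489319, q_5 = 41·1218575 + 71573 = 50033148 → 2152489319/50033148
APPEND 26: p_6 = 26·2152489319 + 52424638 = 56017146932, q_6 = 26·50033148 + 1218575 = 1302080423 → 56017146932/1302080423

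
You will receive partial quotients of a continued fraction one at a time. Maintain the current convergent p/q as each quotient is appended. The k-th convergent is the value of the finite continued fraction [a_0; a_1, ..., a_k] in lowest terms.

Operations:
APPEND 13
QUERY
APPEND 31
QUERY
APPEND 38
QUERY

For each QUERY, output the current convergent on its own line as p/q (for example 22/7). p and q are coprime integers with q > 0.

13/1
404/31
15365/1179

APPEND 13: p_0 = 13·1 + 0 = 13, q_0 = 13·0 + 1 = 1 → 13/1
APPEND 31: p_1 = 31·13 + 1 = 404, q_1 = 31·1 + 0 = 31 → 404/31
APPEND 38: p_2 = 38·404 + 13 = 15365, q_2 = 38·31 + 1 = 1179 → 15365/1179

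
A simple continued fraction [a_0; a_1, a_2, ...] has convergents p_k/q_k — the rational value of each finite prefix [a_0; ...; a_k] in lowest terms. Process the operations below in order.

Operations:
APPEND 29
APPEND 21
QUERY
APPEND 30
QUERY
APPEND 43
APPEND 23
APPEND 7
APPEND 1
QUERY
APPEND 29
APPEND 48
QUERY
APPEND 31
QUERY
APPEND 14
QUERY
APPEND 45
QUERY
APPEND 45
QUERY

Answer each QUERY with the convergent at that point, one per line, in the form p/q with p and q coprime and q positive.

610/21
18329/631
146066677/5028538
209610414037/7216114954
6502286675717/223849794541
91241623874075/3141113238528
4112375361009092/141573945528301
185148132869283215/6373968662012073

APPEND 29: p_0 = 29·1 + 0 = 29, q_0 = 29·0 + 1 = 1 → 29/1
APPEND 21: p_1 = 21·29 + 1 = 610, q_1 = 21·1 + 0 = 21 → 610/21
APPEND 30: p_2 = 30·610 + 29 = 18329, q_2 = 30·21 + 1 = 631 → 18329/631
APPEND 43: p_3 = 43·18329 + 610 = 788757, q_3 = 43·631 + 21 = 27154 → 788757/27154
APPEND 23: p_4 = 23·788757 + 18329 = 18159740, q_4 = 23·27154 + 631 = 625173 → 18159740/625173
APPEND 7: p_5 = 7·18159740 + 788757 = 127906937, q_5 = 7·625173 + 27154 = 4403365 → 127906937/4403365
APPEND 1: p_6 = 1·127906937 + 18159740 = 146066677, q_6 = 1·4403365 + 625173 = 5028538 → 146066677/5028538
APPEND 29: p_7 = 29·146066677 + 127906937 = 4363840570, q_7 = 29·5028538 + 4403365 = 150230967 → 4363840570/150230967
APPEND 48: p_8 = 48·4363840570 + 146066677 = 209610414037, q_8 = 48·150230967 + 5028538 = 7216114954 → 209610414037/7216114954
APPEND 31: p_9 = 31·209610414037 + 4363840570 = 6502286675717, q_9 = 31·7216114954 + 150230967 = 223849794541 → 6502286675717/223849794541
APPEND 14: p_10 = 14·6502286675717 + 209610414037 = 91241623874075, q_10 = 14·223849794541 + 7216114954 = 3141113238528 → 91241623874075/3141113238528
APPEND 45: p_11 = 45·91241623874075 + 6502286675717 = 4112375361009092, q_11 = 45·3141113238528 + 223849794541 = 141573945528301 → 4112375361009092/141573945528301
APPEND 45: p_12 = 45·4112375361009092 + 91241623874075 = 185148132869283215, q_12 = 45·141573945528301 + 3141113238528 = 6373968662012073 → 185148132869283215/6373968662012073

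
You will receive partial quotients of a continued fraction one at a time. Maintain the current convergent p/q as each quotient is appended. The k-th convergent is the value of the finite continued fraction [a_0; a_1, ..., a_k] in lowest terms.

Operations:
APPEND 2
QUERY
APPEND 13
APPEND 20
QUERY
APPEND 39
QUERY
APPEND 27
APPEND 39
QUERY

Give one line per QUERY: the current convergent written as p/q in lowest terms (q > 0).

2/1
542/261
21165/10192
22329048/10752547

APPEND 2: p_0 = 2·1 + 0 = 2, q_0 = 2·0 + 1 = 1 → 2/1
APPEND 13: p_1 = 13·2 + 1 = 27, q_1 = 13·1 + 0 = 13 → 27/13
APPEND 20: p_2 = 20·27 + 2 = 542, q_2 = 20·13 + 1 = 261 → 542/261
APPEND 39: p_3 = 39·542 + 27 = 21165, q_3 = 39·261 + 13 = 10192 → 21165/10192
APPEND 27: p_4 = 27·21165 + 542 = 571997, q_4 = 27·10192 + 261 = 275445 → 571997/275445
APPEND 39: p_5 = 39·571997 + 21165 = 22329048, q_5 = 39·275445 + 10192 = 10752547 → 22329048/10752547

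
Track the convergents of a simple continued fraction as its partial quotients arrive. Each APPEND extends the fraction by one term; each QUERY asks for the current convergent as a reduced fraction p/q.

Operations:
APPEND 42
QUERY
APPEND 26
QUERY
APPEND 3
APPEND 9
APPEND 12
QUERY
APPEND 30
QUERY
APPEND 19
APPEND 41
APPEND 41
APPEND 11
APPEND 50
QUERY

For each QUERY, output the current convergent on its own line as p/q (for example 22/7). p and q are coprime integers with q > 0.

42/1
1093/26
375105/8923
11284132/268427
199744088542628/4751513581659

APPEND 42: p_0 = 42·1 + 0 = 42, q_0 = 42·0 + 1 = 1 → 42/1
APPEND 26: p_1 = 26·42 + 1 = 1093, q_1 = 26·1 + 0 = 26 → 1093/26
APPEND 3: p_2 = 3·1093 + 42 = 3321, q_2 = 3·26 + 1 = 79 → 3321/79
APPEND 9: p_3 = 9·3321 + 1093 = 30982, q_3 = 9·79 + 26 = 737 → 30982/737
APPEND 12: p_4 = 12·30982 + 3321 = 375105, q_4 = 12·737 + 79 = 8923 → 375105/8923
APPEND 30: p_5 = 30·375105 + 30982 = 11284132, q_5 = 30·8923 + 737 = 268427 → 11284132/268427
APPEND 19: p_6 = 19·11284132 + 375105 = 214773613, q_6 = 19·268427 + 8923 = 5109036 → 214773613/5109036
APPEND 41: p_7 = 41·214773613 + 11284132 = 8817002265, q_7 = 41·5109036 + 268427 = 209738903 → 8817002265/209738903
APPEND 41: p_8 = 41·8817002265 + 214773613 = 361711866478, q_8 = 41·209738903 + 5109036 = 8604404059 → 361711866478/8604404059
APPEND 11: p_9 = 11·361711866478 + 8817002265 = 3987647533523, q_9 = 11·8604404059 + 209738903 = 94858183552 → 3987647533523/94858183552
APPEND 50: p_10 = 50·3987647533523 + 361711866478 = 199744088542628, q_10 = 50·94858183552 + 8604404059 = 4751513581659 → 199744088542628/4751513581659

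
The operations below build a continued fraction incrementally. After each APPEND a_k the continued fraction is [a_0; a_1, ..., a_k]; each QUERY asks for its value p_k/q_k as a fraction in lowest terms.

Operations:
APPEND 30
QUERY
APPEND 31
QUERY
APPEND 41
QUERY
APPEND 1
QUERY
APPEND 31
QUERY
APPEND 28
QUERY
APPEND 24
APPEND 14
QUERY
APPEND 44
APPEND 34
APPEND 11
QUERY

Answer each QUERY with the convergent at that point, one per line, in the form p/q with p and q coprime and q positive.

APPEND 30: p_0 = 30·1 + 0 = 30, q_0 = 30·0 + 1 = 1 → 30/1
APPEND 31: p_1 = 31·30 + 1 = 931, q_1 = 31·1 + 0 = 31 → 931/31
APPEND 41: p_2 = 41·931 + 30 = 38201, q_2 = 41·31 + 1 = 1272 → 38201/1272
APPEND 1: p_3 = 1·38201 + 931 = 39132, q_3 = 1·1272 + 31 = 1303 → 39132/1303
APPEND 31: p_4 = 31·39132 + 38201 = 1251293, q_4 = 31·1303 + 1272 = 41665 → 1251293/41665
APPEND 28: p_5 = 28·1251293 + 39132 = 35075336, q_5 = 28·41665 + 1303 = 1167923 → 35075336/1167923
APPEND 24: p_6 = 24·35075336 + 1251293 = 843059357, q_6 = 24·1167923 + 41665 = 28071817 → 843059357/28071817
APPEND 14: p_7 = 14·843059357 + 35075336 = 11837906334, q_7 = 14·28071817 + 1167923 = 394173361 → 11837906334/394173361
APPEND 44: p_8 = 44·11837906334 + 843059357 = 521710938053, q_8 = 44·394173361 + 28071817 = 17371699701 → 521710938053/17371699701
APPEND 34: p_9 = 34·521710938053 + 11837906334 = 17750009800136, q_9 = 34·17371699701 + 394173361 = 591031963195 → 17750009800136/591031963195
APPEND 11: p_10 = 11·17750009800136 + 521710938053 = 195771818739549, q_10 = 11·591031963195 + 17371699701 = 6518723294846 → 195771818739549/6518723294846

30/1
931/31
38201/1272
39132/1303
1251293/41665
35075336/1167923
11837906334/394173361
195771818739549/6518723294846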